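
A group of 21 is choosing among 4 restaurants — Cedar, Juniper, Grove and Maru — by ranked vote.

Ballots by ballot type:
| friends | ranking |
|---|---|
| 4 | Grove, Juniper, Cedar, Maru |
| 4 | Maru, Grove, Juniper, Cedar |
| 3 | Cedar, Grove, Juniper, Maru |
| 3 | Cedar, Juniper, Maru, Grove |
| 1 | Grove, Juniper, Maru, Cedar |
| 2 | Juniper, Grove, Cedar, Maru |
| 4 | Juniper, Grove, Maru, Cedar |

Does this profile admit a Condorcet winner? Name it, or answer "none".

Head-to-head results (21 friends):
Cedar vs Juniper: 6 to 15, Juniper.
Cedar vs Grove: 3+3 = 6 for Cedar, 15 for Grove — Grove by 15–6.
Cedar vs Maru: Cedar is ranked higher on 4+3+3+2 = 12 ballots, Maru on 9. Cedar wins 12–9.
Juniper vs Grove: 9 to 12, Grove.
Juniper vs Maru: 4+3+3+1+2+4 = 17 for Juniper, 4 for Maru — Juniper by 17–4.
Grove vs Maru: Grove is ranked higher on 4+3+1+2+4 = 14 ballots, Maru on 7. Grove wins 14–7.
Grove wins every pairwise contest, so Grove is the Condorcet winner.

Grove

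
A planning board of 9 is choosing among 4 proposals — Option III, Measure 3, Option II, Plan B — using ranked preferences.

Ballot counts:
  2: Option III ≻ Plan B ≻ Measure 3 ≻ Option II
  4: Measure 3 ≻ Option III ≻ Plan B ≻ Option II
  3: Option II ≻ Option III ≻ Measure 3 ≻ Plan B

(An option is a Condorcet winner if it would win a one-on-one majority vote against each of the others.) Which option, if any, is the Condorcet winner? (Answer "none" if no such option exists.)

Pairwise majorities:
Option III vs Measure 3: Option III wins 5–4.
Option III–Option II: Option III 6–3.
Option III vs Plan B: Option III, 9–0.
Measure 3 vs Option II: Measure 3 wins 6–3.
Measure 3–Plan B: Measure 3 7–2.
Option II–Plan B: Plan B 6–3.
Option III wins every pairwise contest, so Option III is the Condorcet winner.

Option III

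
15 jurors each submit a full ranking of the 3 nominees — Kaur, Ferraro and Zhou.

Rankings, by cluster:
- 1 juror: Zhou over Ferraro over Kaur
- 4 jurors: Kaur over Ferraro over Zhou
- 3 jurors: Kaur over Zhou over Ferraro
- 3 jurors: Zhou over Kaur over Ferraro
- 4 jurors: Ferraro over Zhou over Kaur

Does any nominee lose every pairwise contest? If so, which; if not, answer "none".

Head-to-head results (15 jurors):
Kaur vs Ferraro: Kaur, 10–5.
Kaur vs Zhou: 4+3 = 7 for Kaur, 8 for Zhou — Zhou by 8–7.
Ferraro vs Zhou: Ferraro, 8–7.
Every nominee wins at least one matchup (Kaur beats Ferraro; Ferraro beats Zhou; Zhou beats Kaur), so there is no Condorcet loser.

none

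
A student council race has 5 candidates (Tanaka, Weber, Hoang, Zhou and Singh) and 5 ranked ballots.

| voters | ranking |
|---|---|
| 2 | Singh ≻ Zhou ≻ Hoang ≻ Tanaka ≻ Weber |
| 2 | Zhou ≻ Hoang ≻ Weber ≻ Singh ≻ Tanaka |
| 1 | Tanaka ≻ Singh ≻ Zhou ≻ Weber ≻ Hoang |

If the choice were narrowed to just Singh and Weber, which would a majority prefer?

Ballots ranking Singh above Weber: 2 + 1 = 3.
Ballots ranking Weber above Singh: 5 − 3 = 2.
Singh wins the head-to-head 3–2.

Singh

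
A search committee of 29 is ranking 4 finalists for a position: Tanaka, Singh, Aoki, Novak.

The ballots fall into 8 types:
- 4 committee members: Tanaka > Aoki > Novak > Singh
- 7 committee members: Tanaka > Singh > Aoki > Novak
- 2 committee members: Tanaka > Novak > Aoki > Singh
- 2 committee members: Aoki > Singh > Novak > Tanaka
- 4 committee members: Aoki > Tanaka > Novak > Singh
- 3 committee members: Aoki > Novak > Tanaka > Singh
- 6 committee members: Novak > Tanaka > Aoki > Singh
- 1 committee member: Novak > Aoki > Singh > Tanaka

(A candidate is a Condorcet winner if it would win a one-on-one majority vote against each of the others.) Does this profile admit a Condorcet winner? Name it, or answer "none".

Pairwise majorities:
Tanaka–Singh: Tanaka 26–3.
Tanaka vs Aoki: Tanaka, 19–10.
Tanaka vs Novak: Tanaka wins 17–12.
Singh–Aoki: Aoki 22–7.
Singh vs Novak: Novak wins 20–9.
Aoki vs Novak: Aoki, 20–9.
Tanaka wins every pairwise contest, so Tanaka is the Condorcet winner.

Tanaka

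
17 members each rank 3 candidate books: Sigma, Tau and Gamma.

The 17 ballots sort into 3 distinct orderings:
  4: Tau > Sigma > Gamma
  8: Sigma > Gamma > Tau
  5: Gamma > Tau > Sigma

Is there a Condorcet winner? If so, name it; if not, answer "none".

Check each pair by majority over 17 ballots:
Sigma vs Tau: Sigma is ranked higher on 8 ballots, Tau on 9. Tau wins 9–8.
Sigma vs Gamma: Sigma is ranked higher on 4+8 = 12 ballots, Gamma on 5. Sigma wins 12–5.
Tau vs Gamma: 4 for Tau, 13 for Gamma — Gamma by 13–4.
Each book drops at least one matchup (Sigma loses to Tau; Tau loses to Gamma; Gamma loses to Sigma); the cycle Sigma beats Gamma beats Tau beats Sigma rules out a Condorcet winner.

none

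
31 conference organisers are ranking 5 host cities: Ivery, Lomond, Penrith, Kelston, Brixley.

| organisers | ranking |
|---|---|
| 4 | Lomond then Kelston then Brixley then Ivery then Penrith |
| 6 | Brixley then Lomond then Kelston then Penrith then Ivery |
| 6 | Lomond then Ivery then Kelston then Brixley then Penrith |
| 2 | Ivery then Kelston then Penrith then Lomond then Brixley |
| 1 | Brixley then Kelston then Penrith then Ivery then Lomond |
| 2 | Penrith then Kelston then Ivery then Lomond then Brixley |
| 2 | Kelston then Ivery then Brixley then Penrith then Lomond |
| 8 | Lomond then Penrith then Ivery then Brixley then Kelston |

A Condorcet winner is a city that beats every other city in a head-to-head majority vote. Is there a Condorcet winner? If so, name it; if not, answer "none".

Lomond

Check each pair by majority over 31 ballots:
Ivery vs Lomond: Ivery preferred on 2+1+2+2 = 7 ballots; Lomond wins 24–7.
Ivery–Penrith: Penrith 17–14.
Ivery vs Kelston: 16 to 15, Ivery.
Ivery vs Brixley: Ivery, 20–11.
Lomond vs Penrith: 24 to 7, Lomond.
Lomond vs Kelston: Lomond preferred on 4+6+6+8 = 24 ballots; Lomond wins 24–7.
Lomond vs Brixley: Lomond, 22–9.
Penrith vs Kelston: 10 to 21, Kelston.
Penrith vs Brixley: Penrith is ranked higher on 2+2+8 = 12 ballots, Brixley on 19. Brixley wins 19–12.
Kelston vs Brixley: Kelston, 16–15.
Lomond defeats every rival head-to-head and is the Condorcet winner.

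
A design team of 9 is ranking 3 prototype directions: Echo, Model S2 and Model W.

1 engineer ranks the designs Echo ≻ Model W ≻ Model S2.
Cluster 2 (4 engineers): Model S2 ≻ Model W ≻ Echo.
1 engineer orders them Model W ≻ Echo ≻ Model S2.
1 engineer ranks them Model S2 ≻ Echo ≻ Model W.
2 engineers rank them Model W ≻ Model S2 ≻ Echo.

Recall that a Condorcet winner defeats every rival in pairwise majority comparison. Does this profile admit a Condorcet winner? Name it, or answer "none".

Head-to-head results (9 engineers):
Echo vs Model S2: Echo is ranked higher on 1+1 = 2 ballots, Model S2 on 7. Model S2 wins 7–2.
Echo vs Model W: Model W wins 7–2.
Model S2 vs Model W: Model S2 is ranked higher on 4+1 = 5 ballots, Model W on 4. Model S2 wins 5–4.
Only Model S2 has no losses; Model S2 is the Condorcet winner.

Model S2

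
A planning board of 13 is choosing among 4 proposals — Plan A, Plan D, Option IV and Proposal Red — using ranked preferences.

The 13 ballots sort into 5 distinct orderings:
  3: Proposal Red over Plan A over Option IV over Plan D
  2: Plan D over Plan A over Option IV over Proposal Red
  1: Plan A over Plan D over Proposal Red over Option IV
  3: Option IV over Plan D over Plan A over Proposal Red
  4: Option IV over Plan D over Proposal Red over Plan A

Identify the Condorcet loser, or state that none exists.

Head-to-head results (13 council members):
Plan A–Plan D: Plan D 9–4.
Plan A vs Option IV: Option IV, 7–6.
Plan A vs Proposal Red: Plan A is ranked higher on 2+1+3 = 6 ballots, Proposal Red on 7. Proposal Red wins 7–6.
Plan D vs Option IV: 2+1 = 3 for Plan D, 10 for Option IV — Option IV by 10–3.
Plan D vs Proposal Red: Plan D is ranked higher on 2+1+3+4 = 10 ballots, Proposal Red on 3. Plan D wins 10–3.
Option IV–Proposal Red: Option IV 9–4.
Only Plan A has no wins; Plan A is the Condorcet loser.

Plan A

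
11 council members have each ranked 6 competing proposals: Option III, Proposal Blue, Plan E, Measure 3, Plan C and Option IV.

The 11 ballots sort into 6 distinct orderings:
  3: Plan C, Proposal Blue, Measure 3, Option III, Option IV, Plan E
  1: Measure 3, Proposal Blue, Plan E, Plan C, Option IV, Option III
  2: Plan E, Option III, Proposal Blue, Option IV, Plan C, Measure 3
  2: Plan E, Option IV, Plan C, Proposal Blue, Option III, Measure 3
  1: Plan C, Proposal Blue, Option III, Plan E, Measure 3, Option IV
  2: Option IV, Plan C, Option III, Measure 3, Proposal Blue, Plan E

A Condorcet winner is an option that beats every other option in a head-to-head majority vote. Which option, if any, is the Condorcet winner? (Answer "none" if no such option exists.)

Head-to-head results (11 council members):
Option III vs Proposal Blue: Option III preferred on 2+2 = 4 ballots; Proposal Blue wins 7–4.
Option III vs Plan E: 3+1+2 = 6 for Option III, 5 for Plan E — Option III by 6–5.
Option III vs Measure 3: Option III preferred on 2+2+1+2 = 7 ballots; Option III wins 7–4.
Option III vs Plan C: Option III is ranked higher on 2 ballots, Plan C on 9. Plan C wins 9–2.
Option III vs Option IV: Option III preferred on 3+2+1 = 6 ballots; Option III wins 6–5.
Proposal Blue vs Plan E: 3+1+1+2 = 7 for Proposal Blue, 4 for Plan E — Proposal Blue by 7–4.
Proposal Blue vs Measure 3: 3+2+2+1 = 8 for Proposal Blue, 3 for Measure 3 — Proposal Blue by 8–3.
Proposal Blue vs Plan C: Proposal Blue is ranked higher on 1+2 = 3 ballots, Plan C on 8. Plan C wins 8–3.
Proposal Blue vs Option IV: 3+1+2+1 = 7 for Proposal Blue, 4 for Option IV — Proposal Blue by 7–4.
Plan E vs Measure 3: Plan E is ranked higher on 2+2+1 = 5 ballots, Measure 3 on 6. Measure 3 wins 6–5.
Plan E vs Plan C: Plan E is ranked higher on 1+2+2 = 5 ballots, Plan C on 6. Plan C wins 6–5.
Plan E vs Option IV: Plan E preferred on 1+2+2+1 = 6 ballots; Plan E wins 6–5.
Measure 3 vs Plan C: 1 for Measure 3, 10 for Plan C — Plan C by 10–1.
Measure 3 vs Option IV: Measure 3 preferred on 3+1+1 = 5 ballots; Option IV wins 6–5.
Plan C vs Option IV: Plan C is ranked higher on 3+1+1 = 5 ballots, Option IV on 6. Option IV wins 6–5.
Each option drops at least one matchup (Option III loses to Proposal Blue; Proposal Blue loses to Plan C; Plan E loses to Option III; Measure 3 loses to Option III; Plan C loses to Option IV; Option IV loses to Option III); the cycle Option III → Option IV → Plan C → Option III rules out a Condorcet winner.

none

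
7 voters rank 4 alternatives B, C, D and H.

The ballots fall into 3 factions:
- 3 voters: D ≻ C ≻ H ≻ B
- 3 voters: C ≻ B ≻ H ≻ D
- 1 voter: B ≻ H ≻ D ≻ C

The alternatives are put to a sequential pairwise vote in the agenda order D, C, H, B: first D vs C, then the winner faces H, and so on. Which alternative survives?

B

Round 1: D vs C — 4–3, D advances.
Round 2: D vs H — 3–4, H advances.
Round 3: H vs B — 3–4, B advances.
B survives the agenda.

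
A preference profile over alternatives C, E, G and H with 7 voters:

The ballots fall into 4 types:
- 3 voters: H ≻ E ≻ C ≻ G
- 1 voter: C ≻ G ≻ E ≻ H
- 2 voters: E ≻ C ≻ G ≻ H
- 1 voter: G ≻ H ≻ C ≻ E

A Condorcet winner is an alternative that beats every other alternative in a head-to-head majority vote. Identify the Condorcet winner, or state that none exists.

none

Head-to-head results (7 voters):
C vs E: C is ranked higher on 1+1 = 2 ballots, E on 5. E wins 5–2.
C vs G: C preferred on 3+1+2 = 6 ballots; C wins 6–1.
C vs H: 3 to 4, H.
E vs G: 5 to 2, E.
E vs H: E is ranked higher on 1+2 = 3 ballots, H on 4. H wins 4–3.
G vs H: 4 to 3, G.
Every alternative loses at least once (C loses to E; E loses to H; G loses to C; H loses to G). The majority relation contains the cycle C > G > H > C, so there is no Condorcet winner.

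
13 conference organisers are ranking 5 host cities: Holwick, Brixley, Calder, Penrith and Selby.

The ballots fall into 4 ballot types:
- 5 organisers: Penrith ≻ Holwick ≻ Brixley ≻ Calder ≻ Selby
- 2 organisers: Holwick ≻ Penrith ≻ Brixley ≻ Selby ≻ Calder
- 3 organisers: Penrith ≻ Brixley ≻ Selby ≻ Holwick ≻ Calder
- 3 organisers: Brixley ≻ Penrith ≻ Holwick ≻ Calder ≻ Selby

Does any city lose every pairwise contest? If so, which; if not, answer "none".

Selby

Head-to-head results (13 organisers):
Holwick vs Brixley: 5+2 = 7 for Holwick, 6 for Brixley — Holwick by 7–6.
Holwick vs Calder: Holwick, 13–0.
Holwick vs Penrith: Penrith wins 11–2.
Holwick–Selby: Holwick 10–3.
Brixley–Calder: Brixley 13–0.
Brixley vs Penrith: Penrith, 10–3.
Brixley vs Selby: Brixley, 13–0.
Calder vs Penrith: Penrith wins 13–0.
Calder vs Selby: Calder is ranked higher on 5+3 = 8 ballots, Selby on 5. Calder wins 8–5.
Penrith vs Selby: Penrith preferred on 5+2+3+3 = 13 ballots; Penrith wins 13–0.
Only Selby has no wins; Selby is the Condorcet loser.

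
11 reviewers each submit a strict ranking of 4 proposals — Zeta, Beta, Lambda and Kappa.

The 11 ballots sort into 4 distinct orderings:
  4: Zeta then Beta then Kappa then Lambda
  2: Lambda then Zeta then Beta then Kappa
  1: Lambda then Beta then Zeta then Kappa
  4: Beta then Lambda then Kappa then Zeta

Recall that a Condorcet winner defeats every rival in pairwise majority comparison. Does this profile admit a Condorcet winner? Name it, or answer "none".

none

Pairwise majorities:
Zeta vs Beta: Zeta, 6–5.
Zeta–Lambda: Lambda 7–4.
Zeta vs Kappa: Zeta wins 7–4.
Beta vs Lambda: Beta wins 8–3.
Beta–Kappa: Beta 11–0.
Lambda–Kappa: Lambda 7–4.
Every project loses at least once (Zeta loses to Lambda; Beta loses to Zeta; Lambda loses to Beta; Kappa loses to Zeta). The majority relation contains the cycle Zeta → Beta → Lambda → Zeta, so there is no Condorcet winner.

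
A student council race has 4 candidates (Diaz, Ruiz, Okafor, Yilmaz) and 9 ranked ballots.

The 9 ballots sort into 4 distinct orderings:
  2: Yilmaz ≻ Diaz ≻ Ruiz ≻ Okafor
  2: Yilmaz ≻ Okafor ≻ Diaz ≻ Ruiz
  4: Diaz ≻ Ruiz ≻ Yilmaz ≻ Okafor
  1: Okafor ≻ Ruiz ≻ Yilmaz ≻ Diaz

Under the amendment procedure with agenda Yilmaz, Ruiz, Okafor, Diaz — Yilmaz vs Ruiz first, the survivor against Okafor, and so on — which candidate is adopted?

Diaz

Round 1: Yilmaz vs Ruiz — 4–5, Ruiz advances.
Round 2: Ruiz vs Okafor — 6–3, Ruiz advances.
Round 3: Ruiz vs Diaz — 1–8, Diaz advances.
The agenda winner is Diaz.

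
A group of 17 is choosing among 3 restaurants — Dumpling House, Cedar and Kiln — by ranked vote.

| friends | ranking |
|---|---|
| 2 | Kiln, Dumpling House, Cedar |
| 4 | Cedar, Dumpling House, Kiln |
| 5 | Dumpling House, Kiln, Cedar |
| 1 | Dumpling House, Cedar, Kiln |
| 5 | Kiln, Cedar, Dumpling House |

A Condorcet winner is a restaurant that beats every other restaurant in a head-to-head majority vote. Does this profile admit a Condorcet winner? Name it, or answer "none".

Check each pair by majority over 17 ballots:
Dumpling House vs Cedar: Cedar, 9–8.
Dumpling House vs Kiln: Dumpling House, 10–7.
Cedar vs Kiln: Kiln, 12–5.
Each restaurant drops at least one matchup (Dumpling House loses to Cedar; Cedar loses to Kiln; Kiln loses to Dumpling House); the cycle Dumpling House beats Kiln beats Cedar beats Dumpling House rules out a Condorcet winner.

none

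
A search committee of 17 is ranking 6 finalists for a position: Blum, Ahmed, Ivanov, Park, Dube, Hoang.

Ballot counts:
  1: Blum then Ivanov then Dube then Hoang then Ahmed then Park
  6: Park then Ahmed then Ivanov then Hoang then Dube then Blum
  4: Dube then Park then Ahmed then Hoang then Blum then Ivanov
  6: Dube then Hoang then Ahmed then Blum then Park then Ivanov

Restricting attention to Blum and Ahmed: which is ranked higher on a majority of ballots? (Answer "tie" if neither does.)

Ballots ranking Blum above Ahmed: 1.
Ballots ranking Ahmed above Blum: 17 − 1 = 16.
Ahmed wins the head-to-head 16–1.

Ahmed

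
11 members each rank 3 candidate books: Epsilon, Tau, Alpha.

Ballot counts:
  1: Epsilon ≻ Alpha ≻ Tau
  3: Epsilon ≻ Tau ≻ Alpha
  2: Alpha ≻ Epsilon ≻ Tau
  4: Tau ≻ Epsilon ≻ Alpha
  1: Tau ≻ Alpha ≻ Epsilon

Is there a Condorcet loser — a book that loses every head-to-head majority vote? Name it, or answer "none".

Alpha

Pairwise majorities:
Epsilon vs Tau: Epsilon wins 6–5.
Epsilon vs Alpha: Epsilon preferred on 1+3+4 = 8 ballots; Epsilon wins 8–3.
Tau vs Alpha: Tau wins 8–3.
Alpha loses to every other book — it is the Condorcet loser.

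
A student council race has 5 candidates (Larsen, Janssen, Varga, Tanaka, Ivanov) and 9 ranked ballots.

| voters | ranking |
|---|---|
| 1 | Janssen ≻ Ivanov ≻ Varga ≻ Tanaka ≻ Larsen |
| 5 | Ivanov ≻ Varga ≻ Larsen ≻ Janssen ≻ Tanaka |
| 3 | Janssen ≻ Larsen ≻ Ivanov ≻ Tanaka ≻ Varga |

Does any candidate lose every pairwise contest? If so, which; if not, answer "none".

Head-to-head results (9 voters):
Larsen vs Janssen: Larsen is ranked higher on 5 ballots, Janssen on 4. Larsen wins 5–4.
Larsen vs Varga: 3 for Larsen, 6 for Varga — Varga by 6–3.
Larsen vs Tanaka: Larsen wins 8–1.
Larsen vs Ivanov: Larsen is ranked higher on 3 ballots, Ivanov on 6. Ivanov wins 6–3.
Janssen–Varga: Varga 5–4.
Janssen vs Tanaka: 9 to 0, Janssen.
Janssen vs Ivanov: Janssen is ranked higher on 1+3 = 4 ballots, Ivanov on 5. Ivanov wins 5–4.
Varga vs Tanaka: 1+5 = 6 for Varga, 3 for Tanaka — Varga by 6–3.
Varga vs Ivanov: 0 for Varga, 9 for Ivanov — Ivanov by 9–0.
Tanaka vs Ivanov: Tanaka preferred on 0 ballots; Ivanov wins 9–0.
Tanaka loses to every other candidate — it is the Condorcet loser.

Tanaka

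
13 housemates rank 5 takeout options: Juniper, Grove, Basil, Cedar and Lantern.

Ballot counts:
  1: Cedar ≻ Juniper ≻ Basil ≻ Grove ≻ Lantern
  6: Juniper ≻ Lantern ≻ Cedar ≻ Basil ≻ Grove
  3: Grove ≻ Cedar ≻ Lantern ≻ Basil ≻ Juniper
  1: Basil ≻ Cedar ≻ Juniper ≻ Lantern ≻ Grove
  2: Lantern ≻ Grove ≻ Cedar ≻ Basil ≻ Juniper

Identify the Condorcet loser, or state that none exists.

Grove

Head-to-head results (13 friends):
Juniper–Grove: Juniper 8–5.
Juniper vs Basil: Juniper preferred on 1+6 = 7 ballots; Juniper wins 7–6.
Juniper vs Cedar: Cedar wins 7–6.
Juniper vs Lantern: 8 to 5, Juniper.
Grove vs Basil: Grove is ranked higher on 3+2 = 5 ballots, Basil on 8. Basil wins 8–5.
Grove vs Cedar: Cedar wins 8–5.
Grove vs Lantern: 4 to 9, Lantern.
Basil vs Cedar: Basil is ranked higher on 1 ballot, Cedar on 12. Cedar wins 12–1.
Basil vs Lantern: Basil is ranked higher on 1+1 = 2 ballots, Lantern on 11. Lantern wins 11–2.
Cedar vs Lantern: Cedar preferred on 1+3+1 = 5 ballots; Lantern wins 8–5.
Grove is beaten in every head-to-head and is the Condorcet loser.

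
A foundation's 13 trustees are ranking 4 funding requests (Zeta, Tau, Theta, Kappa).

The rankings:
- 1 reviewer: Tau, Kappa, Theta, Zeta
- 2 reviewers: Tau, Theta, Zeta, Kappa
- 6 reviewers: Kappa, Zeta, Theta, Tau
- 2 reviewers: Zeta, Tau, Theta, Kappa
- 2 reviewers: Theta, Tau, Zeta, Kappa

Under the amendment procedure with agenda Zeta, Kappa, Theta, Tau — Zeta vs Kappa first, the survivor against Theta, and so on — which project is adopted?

Round 1: Zeta vs Kappa — 6–7, Kappa advances.
Round 2: Kappa vs Theta — 7–6, Kappa advances.
Round 3: Kappa vs Tau — 6–7, Tau advances.
Tau survives the agenda.

Tau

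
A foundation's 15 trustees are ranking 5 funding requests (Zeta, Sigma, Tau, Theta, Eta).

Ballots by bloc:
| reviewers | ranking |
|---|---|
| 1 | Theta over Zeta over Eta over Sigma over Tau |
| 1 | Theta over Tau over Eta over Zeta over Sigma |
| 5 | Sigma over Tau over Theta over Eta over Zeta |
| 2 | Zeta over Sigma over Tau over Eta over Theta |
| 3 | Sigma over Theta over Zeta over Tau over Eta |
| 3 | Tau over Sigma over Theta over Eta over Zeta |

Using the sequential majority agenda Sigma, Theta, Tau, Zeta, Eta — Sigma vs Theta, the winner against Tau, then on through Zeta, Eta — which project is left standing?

Sigma

Round 1: Sigma vs Theta — 13–2, Sigma advances.
Round 2: Sigma vs Tau — 11–4, Sigma advances.
Round 3: Sigma vs Zeta — 11–4, Sigma advances.
Round 4: Sigma vs Eta — 13–2, Sigma advances.
Sigma survives the agenda.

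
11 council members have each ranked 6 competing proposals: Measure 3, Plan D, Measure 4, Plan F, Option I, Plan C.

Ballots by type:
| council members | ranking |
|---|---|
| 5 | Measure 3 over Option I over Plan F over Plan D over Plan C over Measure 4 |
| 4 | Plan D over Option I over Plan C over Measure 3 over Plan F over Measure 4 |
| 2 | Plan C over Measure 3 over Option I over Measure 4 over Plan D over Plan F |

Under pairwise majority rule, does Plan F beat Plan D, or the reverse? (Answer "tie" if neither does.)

Ballots ranking Plan F above Plan D: 5.
Ballots ranking Plan D above Plan F: 11 − 5 = 6.
Plan D wins the head-to-head 6–5.

Plan D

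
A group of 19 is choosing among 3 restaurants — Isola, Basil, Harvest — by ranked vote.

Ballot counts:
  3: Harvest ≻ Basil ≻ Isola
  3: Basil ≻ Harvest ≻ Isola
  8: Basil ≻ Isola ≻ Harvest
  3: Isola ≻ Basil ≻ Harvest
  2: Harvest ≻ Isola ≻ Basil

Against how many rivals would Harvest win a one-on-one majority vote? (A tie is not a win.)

0

Harvest against each rival (19 friends):
Harvest vs Isola: Isola, 11–8.
Harvest vs Basil: 5 to 14, Basil.
Harvest beats no one; loses to Isola, Basil — 0 pairwise wins.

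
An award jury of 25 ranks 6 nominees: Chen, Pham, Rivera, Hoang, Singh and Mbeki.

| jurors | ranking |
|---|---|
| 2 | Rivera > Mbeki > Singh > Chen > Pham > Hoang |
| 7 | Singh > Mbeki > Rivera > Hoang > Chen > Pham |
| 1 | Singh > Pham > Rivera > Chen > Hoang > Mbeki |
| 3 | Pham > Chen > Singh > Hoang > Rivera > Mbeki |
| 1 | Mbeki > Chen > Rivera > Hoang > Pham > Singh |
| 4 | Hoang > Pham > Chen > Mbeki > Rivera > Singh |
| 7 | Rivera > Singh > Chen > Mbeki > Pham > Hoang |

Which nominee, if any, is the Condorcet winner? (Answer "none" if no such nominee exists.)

Rivera

Head-to-head results (25 jurors):
Chen–Pham: Chen 17–8.
Chen–Rivera: Rivera 17–8.
Chen vs Hoang: Chen preferred on 2+1+3+1+7 = 14 ballots; Chen wins 14–11.
Chen–Singh: Singh 17–8.
Chen vs Mbeki: Chen is ranked higher on 1+3+4+7 = 15 ballots, Mbeki on 10. Chen wins 15–10.
Pham vs Rivera: Rivera wins 17–8.
Pham vs Hoang: Pham, 13–12.
Pham vs Singh: Singh, 17–8.
Pham vs Mbeki: Mbeki, 17–8.
Rivera vs Hoang: 18 to 7, Rivera.
Rivera vs Singh: 14 to 11, Rivera.
Rivera vs Mbeki: Rivera preferred on 2+1+3+7 = 13 ballots; Rivera wins 13–12.
Hoang vs Singh: Hoang preferred on 1+4 = 5 ballots; Singh wins 20–5.
Hoang vs Mbeki: Mbeki wins 17–8.
Singh vs Mbeki: Singh is ranked higher on 7+1+3+7 = 18 ballots, Mbeki on 7. Singh wins 18–7.
Rivera defeats every rival head-to-head and is the Condorcet winner.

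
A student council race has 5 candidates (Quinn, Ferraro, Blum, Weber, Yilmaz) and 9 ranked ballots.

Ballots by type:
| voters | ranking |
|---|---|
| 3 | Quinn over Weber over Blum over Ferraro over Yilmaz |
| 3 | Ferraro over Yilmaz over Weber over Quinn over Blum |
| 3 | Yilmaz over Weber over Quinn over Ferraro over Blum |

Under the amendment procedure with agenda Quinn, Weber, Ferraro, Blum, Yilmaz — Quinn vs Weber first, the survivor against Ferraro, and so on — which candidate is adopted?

Yilmaz

Round 1: Quinn vs Weber — 3–6, Weber advances.
Round 2: Weber vs Ferraro — 6–3, Weber advances.
Round 3: Weber vs Blum — 9–0, Weber advances.
Round 4: Weber vs Yilmaz — 3–6, Yilmaz advances.
Yilmaz survives the agenda.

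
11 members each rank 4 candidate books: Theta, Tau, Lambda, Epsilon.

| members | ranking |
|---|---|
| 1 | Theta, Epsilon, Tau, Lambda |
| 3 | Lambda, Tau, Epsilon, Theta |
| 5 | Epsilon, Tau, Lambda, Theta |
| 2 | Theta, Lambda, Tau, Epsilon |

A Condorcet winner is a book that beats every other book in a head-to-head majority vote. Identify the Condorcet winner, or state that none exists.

Head-to-head results (11 members):
Theta vs Tau: Tau wins 8–3.
Theta–Lambda: Lambda 8–3.
Theta–Epsilon: Epsilon 8–3.
Tau vs Lambda: Tau, 6–5.
Tau vs Epsilon: Epsilon, 6–5.
Lambda–Epsilon: Epsilon 6–5.
Epsilon beats each of Theta, Tau, Lambda — Epsilon is the Condorcet winner.

Epsilon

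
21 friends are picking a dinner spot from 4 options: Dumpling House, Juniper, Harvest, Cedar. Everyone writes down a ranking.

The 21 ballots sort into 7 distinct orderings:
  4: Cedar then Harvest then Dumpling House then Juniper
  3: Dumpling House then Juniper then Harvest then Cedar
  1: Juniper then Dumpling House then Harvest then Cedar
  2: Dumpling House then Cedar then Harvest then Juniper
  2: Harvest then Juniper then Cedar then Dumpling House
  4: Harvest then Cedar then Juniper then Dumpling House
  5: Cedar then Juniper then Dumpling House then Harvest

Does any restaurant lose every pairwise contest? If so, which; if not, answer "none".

none

Pairwise majorities:
Dumpling House vs Juniper: Juniper wins 12–9.
Dumpling House vs Harvest: Dumpling House is ranked higher on 3+1+2+5 = 11 ballots, Harvest on 10. Dumpling House wins 11–10.
Dumpling House–Cedar: Cedar 15–6.
Juniper vs Harvest: Harvest, 12–9.
Juniper vs Cedar: Cedar, 15–6.
Harvest vs Cedar: 10 to 11, Cedar.
Each restaurant has at least one pairwise win (Dumpling House beats Harvest; Juniper beats Dumpling House; Harvest beats Juniper; Cedar beats Dumpling House) — no Condorcet loser.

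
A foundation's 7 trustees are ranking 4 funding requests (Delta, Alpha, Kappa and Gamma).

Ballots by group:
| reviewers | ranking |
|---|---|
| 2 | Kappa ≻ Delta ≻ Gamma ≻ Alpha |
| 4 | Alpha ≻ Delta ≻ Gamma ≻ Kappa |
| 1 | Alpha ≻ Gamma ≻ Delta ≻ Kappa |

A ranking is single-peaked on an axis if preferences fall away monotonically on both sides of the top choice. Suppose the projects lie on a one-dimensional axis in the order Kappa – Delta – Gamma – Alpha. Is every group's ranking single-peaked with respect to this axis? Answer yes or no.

Axis positions: Kappa=1, Delta=2, Gamma=3, Alpha=4.
Group 1 (peak Kappa at position 1): ranking walks positions 1-2-3-4, expanding outward from the peak — single-peaked.
Group 2: ranking walks positions 4-2-3-1; Delta is ranked above Gamma even though Gamma lies between Delta and the peak Alpha on the axis — preferences dip and rise again. Not single-peaked.
Group 3 (peak Alpha at position 4): ranking walks positions 4-3-2-1, expanding outward from the peak — single-peaked.
Group 2 violates single-peakedness, so the profile is not single-peaked on this axis.

no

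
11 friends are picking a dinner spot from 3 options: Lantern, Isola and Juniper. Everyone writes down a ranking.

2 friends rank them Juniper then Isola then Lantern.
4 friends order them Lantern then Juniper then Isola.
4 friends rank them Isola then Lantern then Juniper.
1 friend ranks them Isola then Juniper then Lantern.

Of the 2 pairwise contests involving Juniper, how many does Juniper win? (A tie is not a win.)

1

Juniper against each rival (11 friends):
Juniper vs Lantern: 3 to 8, Lantern.
Juniper vs Isola: Juniper is ranked higher on 2+4 = 6 ballots, Isola on 5. Juniper wins 6–5.
Juniper beats Isola; loses to Lantern — 1 pairwise win.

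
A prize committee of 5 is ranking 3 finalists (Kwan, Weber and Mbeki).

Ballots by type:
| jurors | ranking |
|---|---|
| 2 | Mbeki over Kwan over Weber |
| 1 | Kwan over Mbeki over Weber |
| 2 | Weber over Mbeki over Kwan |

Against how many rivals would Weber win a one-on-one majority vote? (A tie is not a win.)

0

Weber against each rival (5 jurors):
Weber vs Kwan: Kwan, 3–2.
Weber vs Mbeki: Mbeki wins 3–2.
Weber beats no one; loses to Kwan, Mbeki — 0 pairwise wins.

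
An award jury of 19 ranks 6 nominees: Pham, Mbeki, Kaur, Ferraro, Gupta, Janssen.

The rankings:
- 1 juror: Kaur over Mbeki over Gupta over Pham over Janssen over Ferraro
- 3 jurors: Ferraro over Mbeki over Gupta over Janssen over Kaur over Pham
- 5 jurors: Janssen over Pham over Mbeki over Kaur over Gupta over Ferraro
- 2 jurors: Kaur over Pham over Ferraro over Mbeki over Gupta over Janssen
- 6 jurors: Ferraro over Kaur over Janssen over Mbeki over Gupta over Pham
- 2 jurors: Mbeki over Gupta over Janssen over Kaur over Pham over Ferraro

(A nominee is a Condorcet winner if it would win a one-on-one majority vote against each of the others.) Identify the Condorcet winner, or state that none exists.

none

Pairwise majorities:
Pham vs Mbeki: Pham preferred on 5+2 = 7 ballots; Mbeki wins 12–7.
Pham–Kaur: Kaur 14–5.
Pham vs Ferraro: Pham, 10–9.
Pham vs Gupta: 7 to 12, Gupta.
Pham vs Janssen: 3 to 16, Janssen.
Mbeki vs Kaur: Mbeki preferred on 3+5+2 = 10 ballots; Mbeki wins 10–9.
Mbeki vs Ferraro: Ferraro, 11–8.
Mbeki vs Gupta: 1+3+5+2+6+2 = 19 for Mbeki, 0 for Gupta — Mbeki by 19–0.
Mbeki vs Janssen: Mbeki preferred on 1+3+2+2 = 8 ballots; Janssen wins 11–8.
Kaur vs Ferraro: Kaur preferred on 1+5+2+2 = 10 ballots; Kaur wins 10–9.
Kaur vs Gupta: Kaur wins 14–5.
Kaur vs Janssen: Kaur is ranked higher on 1+2+6 = 9 ballots, Janssen on 10. Janssen wins 10–9.
Ferraro vs Gupta: Ferraro preferred on 3+2+6 = 11 ballots; Ferraro wins 11–8.
Ferraro vs Janssen: Ferraro, 11–8.
Gupta vs Janssen: Janssen wins 11–8.
Each nominee drops at least one matchup (Pham loses to Mbeki; Mbeki loses to Ferraro; Kaur loses to Mbeki; Ferraro loses to Pham; Gupta loses to Mbeki; Janssen loses to Ferraro); the cycle Pham → Ferraro → Mbeki → Pham rules out a Condorcet winner.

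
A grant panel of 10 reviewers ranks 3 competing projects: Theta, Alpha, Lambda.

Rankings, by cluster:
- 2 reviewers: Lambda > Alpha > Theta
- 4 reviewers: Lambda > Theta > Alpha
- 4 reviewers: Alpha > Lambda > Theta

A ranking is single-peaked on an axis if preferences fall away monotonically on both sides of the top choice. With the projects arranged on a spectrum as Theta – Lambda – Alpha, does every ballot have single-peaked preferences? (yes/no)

yes

Axis positions: Theta=1, Lambda=2, Alpha=3.
Cluster 1 (peak Lambda at position 2): ranking walks positions 2-3-1, expanding outward from the peak — single-peaked.
Cluster 2 (peak Lambda at position 2): ranking walks positions 2-1-3, expanding outward from the peak — single-peaked.
Cluster 3 (peak Alpha at position 3): ranking walks positions 3-2-1, expanding outward from the peak — single-peaked.
Every ranking is single-peaked on this axis.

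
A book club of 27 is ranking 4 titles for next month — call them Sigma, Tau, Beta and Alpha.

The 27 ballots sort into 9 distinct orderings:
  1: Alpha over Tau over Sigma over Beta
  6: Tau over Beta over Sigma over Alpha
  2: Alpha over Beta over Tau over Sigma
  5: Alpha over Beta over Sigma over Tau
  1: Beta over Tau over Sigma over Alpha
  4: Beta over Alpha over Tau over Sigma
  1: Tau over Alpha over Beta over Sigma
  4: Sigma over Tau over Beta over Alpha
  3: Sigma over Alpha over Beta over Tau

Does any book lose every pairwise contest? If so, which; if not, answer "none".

Head-to-head results (27 members):
Sigma vs Tau: 5+4+3 = 12 for Sigma, 15 for Tau — Tau by 15–12.
Sigma vs Beta: Sigma preferred on 1+4+3 = 8 ballots; Beta wins 19–8.
Sigma vs Alpha: Sigma is ranked higher on 6+1+4+3 = 14 ballots, Alpha on 13. Sigma wins 14–13.
Tau vs Beta: Tau is ranked higher on 1+6+1+4 = 12 ballots, Beta on 15. Beta wins 15–12.
Tau vs Alpha: Alpha wins 15–12.
Beta vs Alpha: Beta, 15–12.
No book is winless: Sigma beats Alpha; Tau beats Sigma; Beta beats Sigma; Alpha beats Tau. There is no Condorcet loser.

none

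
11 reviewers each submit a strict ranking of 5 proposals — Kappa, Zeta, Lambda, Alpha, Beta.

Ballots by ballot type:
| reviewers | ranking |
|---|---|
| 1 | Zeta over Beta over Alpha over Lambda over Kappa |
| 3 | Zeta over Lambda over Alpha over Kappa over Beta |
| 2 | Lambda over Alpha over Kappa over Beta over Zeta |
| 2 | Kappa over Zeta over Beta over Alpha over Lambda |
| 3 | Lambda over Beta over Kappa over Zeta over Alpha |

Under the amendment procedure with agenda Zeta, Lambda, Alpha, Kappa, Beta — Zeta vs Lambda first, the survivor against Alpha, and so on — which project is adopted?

Kappa

Round 1: Zeta vs Lambda — 6–5, Zeta advances.
Round 2: Zeta vs Alpha — 9–2, Zeta advances.
Round 3: Zeta vs Kappa — 4–7, Kappa advances.
Round 4: Kappa vs Beta — 7–4, Kappa advances.
The agenda winner is Kappa.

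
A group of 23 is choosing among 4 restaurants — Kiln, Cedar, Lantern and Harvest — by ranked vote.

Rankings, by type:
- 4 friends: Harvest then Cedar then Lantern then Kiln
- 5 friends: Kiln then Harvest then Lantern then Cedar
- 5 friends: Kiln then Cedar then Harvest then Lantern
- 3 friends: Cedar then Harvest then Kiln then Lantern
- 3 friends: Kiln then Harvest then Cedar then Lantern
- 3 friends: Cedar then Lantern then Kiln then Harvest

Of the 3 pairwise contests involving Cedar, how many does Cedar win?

1

Cedar against each rival (23 friends):
Cedar–Kiln: Kiln 13–10.
Cedar–Lantern: Cedar 18–5.
Cedar–Harvest: Harvest 12–11.
Cedar beats Lantern; loses to Kiln, Harvest — 1 pairwise win.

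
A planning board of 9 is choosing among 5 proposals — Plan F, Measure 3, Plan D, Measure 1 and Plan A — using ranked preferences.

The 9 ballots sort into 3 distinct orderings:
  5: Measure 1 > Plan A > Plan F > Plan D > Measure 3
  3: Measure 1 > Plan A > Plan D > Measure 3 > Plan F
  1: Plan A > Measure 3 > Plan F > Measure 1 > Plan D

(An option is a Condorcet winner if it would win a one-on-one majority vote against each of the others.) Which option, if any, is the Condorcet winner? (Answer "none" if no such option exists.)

Check each pair by majority over 9 ballots:
Plan F–Measure 3: Plan F 5–4.
Plan F vs Plan D: Plan F, 6–3.
Plan F vs Measure 1: Measure 1, 8–1.
Plan F vs Plan A: Plan A wins 9–0.
Measure 3 vs Plan D: Plan D, 8–1.
Measure 3 vs Measure 1: Measure 1 wins 8–1.
Measure 3 vs Plan A: Plan A, 9–0.
Plan D–Measure 1: Measure 1 9–0.
Plan D vs Plan A: Plan A wins 9–0.
Measure 1 vs Plan A: Measure 1 wins 8–1.
Measure 1 defeats every rival head-to-head and is the Condorcet winner.

Measure 1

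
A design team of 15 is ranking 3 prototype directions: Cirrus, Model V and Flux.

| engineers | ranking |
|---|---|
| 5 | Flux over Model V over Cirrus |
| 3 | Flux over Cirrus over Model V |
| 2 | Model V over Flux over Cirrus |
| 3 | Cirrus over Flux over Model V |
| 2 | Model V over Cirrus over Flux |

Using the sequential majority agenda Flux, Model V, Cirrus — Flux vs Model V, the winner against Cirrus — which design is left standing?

Flux

Round 1: Flux vs Model V — 11–4, Flux advances.
Round 2: Flux vs Cirrus — 10–5, Flux advances.
The agenda winner is Flux.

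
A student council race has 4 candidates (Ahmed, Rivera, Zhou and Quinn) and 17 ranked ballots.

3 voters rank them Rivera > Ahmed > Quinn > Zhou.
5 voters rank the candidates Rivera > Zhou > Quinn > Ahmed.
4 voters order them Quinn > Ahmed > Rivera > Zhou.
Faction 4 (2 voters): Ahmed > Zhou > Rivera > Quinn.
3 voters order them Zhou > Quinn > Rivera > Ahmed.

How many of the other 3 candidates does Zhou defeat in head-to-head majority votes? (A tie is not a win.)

1

Zhou against each rival (17 voters):
Zhou vs Ahmed: Zhou is ranked higher on 5+3 = 8 ballots, Ahmed on 9. Ahmed wins 9–8.
Zhou vs Rivera: Rivera, 12–5.
Zhou vs Quinn: 10 to 7, Zhou.
Zhou beats Quinn; loses to Ahmed, Rivera — 1 pairwise win.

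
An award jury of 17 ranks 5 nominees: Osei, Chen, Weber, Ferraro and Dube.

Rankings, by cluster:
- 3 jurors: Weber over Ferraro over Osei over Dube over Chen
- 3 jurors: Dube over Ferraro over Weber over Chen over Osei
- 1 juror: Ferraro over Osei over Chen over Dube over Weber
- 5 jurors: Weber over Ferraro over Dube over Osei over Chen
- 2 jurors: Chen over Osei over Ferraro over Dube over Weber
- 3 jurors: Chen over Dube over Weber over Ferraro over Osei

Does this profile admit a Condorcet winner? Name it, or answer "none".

Check each pair by majority over 17 ballots:
Osei–Chen: Osei 9–8.
Osei vs Weber: Weber, 14–3.
Osei vs Ferraro: 2 for Osei, 15 for Ferraro — Ferraro by 15–2.
Osei vs Dube: Dube wins 11–6.
Chen–Weber: Weber 11–6.
Chen vs Ferraro: Ferraro wins 12–5.
Chen vs Dube: Dube, 11–6.
Weber vs Ferraro: Weber, 11–6.
Weber–Dube: Dube 9–8.
Ferraro–Dube: Ferraro 11–6.
Every nominee loses at least once (Osei loses to Weber; Chen loses to Osei; Weber loses to Dube; Ferraro loses to Weber; Dube loses to Ferraro). The majority relation contains the cycle Weber > Ferraro > Dube > Weber, so there is no Condorcet winner.

none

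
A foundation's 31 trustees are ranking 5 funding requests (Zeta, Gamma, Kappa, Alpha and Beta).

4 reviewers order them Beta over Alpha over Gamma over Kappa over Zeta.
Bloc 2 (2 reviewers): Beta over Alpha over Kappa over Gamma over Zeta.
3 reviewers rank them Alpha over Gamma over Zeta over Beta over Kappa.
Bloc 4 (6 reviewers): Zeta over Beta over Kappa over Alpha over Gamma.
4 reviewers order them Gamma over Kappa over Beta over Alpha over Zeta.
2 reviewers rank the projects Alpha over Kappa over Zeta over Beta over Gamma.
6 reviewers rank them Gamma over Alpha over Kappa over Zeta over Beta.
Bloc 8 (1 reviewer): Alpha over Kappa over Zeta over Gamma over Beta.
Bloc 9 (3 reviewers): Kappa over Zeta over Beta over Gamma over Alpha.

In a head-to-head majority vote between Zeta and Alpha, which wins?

Alpha

Ballots ranking Zeta above Alpha: 6 + 3 = 9.
Ballots ranking Alpha above Zeta: 31 − 9 = 22.
Alpha wins the head-to-head 22–9.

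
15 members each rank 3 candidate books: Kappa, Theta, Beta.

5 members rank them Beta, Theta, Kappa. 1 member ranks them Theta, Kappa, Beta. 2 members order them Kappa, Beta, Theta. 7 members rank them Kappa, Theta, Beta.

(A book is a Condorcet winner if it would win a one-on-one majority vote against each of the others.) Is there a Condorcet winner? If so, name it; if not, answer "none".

Kappa

Check each pair by majority over 15 ballots:
Kappa vs Theta: 9 to 6, Kappa.
Kappa–Beta: Kappa 10–5.
Theta vs Beta: 8 to 7, Theta.
Kappa defeats every rival head-to-head and is the Condorcet winner.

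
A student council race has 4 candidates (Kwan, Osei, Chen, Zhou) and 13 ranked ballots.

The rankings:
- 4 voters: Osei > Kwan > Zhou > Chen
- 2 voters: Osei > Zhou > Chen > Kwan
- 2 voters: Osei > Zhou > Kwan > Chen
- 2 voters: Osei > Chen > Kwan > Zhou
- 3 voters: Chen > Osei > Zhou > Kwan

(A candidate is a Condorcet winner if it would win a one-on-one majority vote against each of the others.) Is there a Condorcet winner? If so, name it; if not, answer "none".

Osei

Pairwise majorities:
Kwan vs Osei: Osei, 13–0.
Kwan vs Chen: 4+2 = 6 for Kwan, 7 for Chen — Chen by 7–6.
Kwan vs Zhou: 4+2 = 6 for Kwan, 7 for Zhou — Zhou by 7–6.
Osei–Chen: Osei 10–3.
Osei vs Zhou: Osei preferred on 4+2+2+2+3 = 13 ballots; Osei wins 13–0.
Chen vs Zhou: Zhou, 8–5.
Only Osei has no losses; Osei is the Condorcet winner.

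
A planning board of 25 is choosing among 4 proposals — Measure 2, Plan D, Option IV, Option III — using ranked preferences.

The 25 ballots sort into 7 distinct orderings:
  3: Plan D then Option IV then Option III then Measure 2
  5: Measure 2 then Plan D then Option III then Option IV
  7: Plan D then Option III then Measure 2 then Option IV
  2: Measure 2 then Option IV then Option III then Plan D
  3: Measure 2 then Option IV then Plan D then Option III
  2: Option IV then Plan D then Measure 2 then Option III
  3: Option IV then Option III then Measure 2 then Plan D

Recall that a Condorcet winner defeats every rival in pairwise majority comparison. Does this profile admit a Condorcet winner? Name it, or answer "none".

none

Pairwise majorities:
Measure 2 vs Plan D: Measure 2, 13–12.
Measure 2 vs Option IV: Measure 2, 17–8.
Measure 2–Option III: Option III 13–12.
Plan D vs Option IV: Plan D, 15–10.
Plan D vs Option III: 3+5+7+3+2 = 20 for Plan D, 5 for Option III — Plan D by 20–5.
Option IV vs Option III: Option IV, 13–12.
Each option drops at least one matchup (Measure 2 loses to Option III; Plan D loses to Measure 2; Option IV loses to Measure 2; Option III loses to Plan D); the cycle Measure 2 > Plan D > Option III > Measure 2 rules out a Condorcet winner.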